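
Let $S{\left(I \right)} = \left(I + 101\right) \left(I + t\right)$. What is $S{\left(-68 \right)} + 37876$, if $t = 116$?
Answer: $39460$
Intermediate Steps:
$S{\left(I \right)} = \left(101 + I\right) \left(116 + I\right)$ ($S{\left(I \right)} = \left(I + 101\right) \left(I + 116\right) = \left(101 + I\right) \left(116 + I\right)$)
$S{\left(-68 \right)} + 37876 = \left(11716 + \left(-68\right)^{2} + 217 \left(-68\right)\right) + 37876 = \left(11716 + 4624 - 14756\right) + 37876 = 1584 + 37876 = 39460$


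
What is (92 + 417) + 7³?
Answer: 852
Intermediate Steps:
(92 + 417) + 7³ = 509 + 343 = 852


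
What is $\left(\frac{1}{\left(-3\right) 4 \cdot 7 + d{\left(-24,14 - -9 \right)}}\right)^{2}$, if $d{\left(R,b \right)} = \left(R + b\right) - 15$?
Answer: $\frac{1}{10000} \approx 0.0001$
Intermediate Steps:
$d{\left(R,b \right)} = -15 + R + b$
$\left(\frac{1}{\left(-3\right) 4 \cdot 7 + d{\left(-24,14 - -9 \right)}}\right)^{2} = \left(\frac{1}{\left(-3\right) 4 \cdot 7 - 16}\right)^{2} = \left(\frac{1}{\left(-12\right) 7 - 16}\right)^{2} = \left(\frac{1}{-84 - 16}\right)^{2} = \left(\frac{1}{-100}\right)^{2} = \left(- \frac{1}{100}\right)^{2} = \frac{1}{10000}$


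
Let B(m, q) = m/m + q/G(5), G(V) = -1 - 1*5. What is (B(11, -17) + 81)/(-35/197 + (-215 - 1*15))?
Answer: -100273/272070 ≈ -0.36856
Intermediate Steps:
G(V) = -6 (G(V) = -1 - 5 = -6)
B(m, q) = 1 - q/6 (B(m, q) = m/m + q/(-6) = 1 + q*(-⅙) = 1 - q/6)
(B(11, -17) + 81)/(-35/197 + (-215 - 1*15)) = ((1 - ⅙*(-17)) + 81)/(-35/197 + (-215 - 1*15)) = ((1 + 17/6) + 81)/(-35*1/197 + (-215 - 15)) = (23/6 + 81)/(-35/197 - 230) = 509/(6*(-45345/197)) = (509/6)*(-197/45345) = -100273/272070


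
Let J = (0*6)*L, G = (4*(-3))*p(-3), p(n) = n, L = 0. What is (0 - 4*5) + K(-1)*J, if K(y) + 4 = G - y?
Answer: -20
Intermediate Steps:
G = 36 (G = (4*(-3))*(-3) = -12*(-3) = 36)
J = 0 (J = (0*6)*0 = 0*0 = 0)
K(y) = 32 - y (K(y) = -4 + (36 - y) = 32 - y)
(0 - 4*5) + K(-1)*J = (0 - 4*5) + (32 - 1*(-1))*0 = (0 - 20) + (32 + 1)*0 = -20 + 33*0 = -20 + 0 = -20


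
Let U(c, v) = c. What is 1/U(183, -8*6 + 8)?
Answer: 1/183 ≈ 0.0054645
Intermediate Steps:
1/U(183, -8*6 + 8) = 1/183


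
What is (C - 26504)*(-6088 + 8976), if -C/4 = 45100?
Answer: -597538752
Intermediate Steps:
C = -180400 (C = -4*45100 = -180400)
(C - 26504)*(-6088 + 8976) = (-180400 - 26504)*(-6088 + 8976) = -206904*2888 = -597538752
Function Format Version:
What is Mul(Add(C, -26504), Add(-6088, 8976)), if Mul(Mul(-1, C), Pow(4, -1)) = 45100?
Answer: -597538752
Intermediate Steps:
C = -180400 (C = Mul(-4, 45100) = -180400)
Mul(Add(C, -26504), Add(-6088, 8976)) = Mul(Add(-180400, -26504), Add(-6088, 8976)) = Mul(-206904, 2888) = -597538752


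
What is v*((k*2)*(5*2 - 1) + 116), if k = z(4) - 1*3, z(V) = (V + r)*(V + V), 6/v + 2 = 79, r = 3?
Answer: 6420/77 ≈ 83.377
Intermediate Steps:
v = 6/77 (v = 6/(-2 + 79) = 6/77 ≈ 0.077922)
z(V) = 2*V*(3 + V) (z(V) = (V + 3)*(V + V) = (3 + V)*(2*V) = 2*V*(3 + V))
k = 53 (k = 2*4*(3 + 4) - 1*3 = 2*4*7 - 3 = 56 - 3 = 53)
v*((k*2)*(5*2 - 1) + 116) = 6*((53*2)*(5*2 - 1) + 116)/77 = 6*(106*(10 - 1) + 116)/77 = 6*(106*9 + 116)/77 = 6*(954 + 116)/77 = (6/77)*1070 = 6420/77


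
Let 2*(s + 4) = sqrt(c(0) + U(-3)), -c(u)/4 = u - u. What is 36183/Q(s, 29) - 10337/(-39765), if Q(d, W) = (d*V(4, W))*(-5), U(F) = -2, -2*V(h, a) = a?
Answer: (-1148655412*I + 299773*sqrt(2))/(1153185*(sqrt(2) + 8*I)) ≈ -120.73 - 21.388*I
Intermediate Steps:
V(h, a) = -a/2
c(u) = 0 (c(u) = -4*(u - u) = -4*0 = 0)
s = -4 + I*sqrt(2)/2 (s = -4 + sqrt(0 - 2)/2 = -4 + sqrt(-2)/2 = -4 + (I*sqrt(2))/2 = -4 + I*sqrt(2)/2 ≈ -4.0 + 0.70711*I)
Q(d, W) = 5*W*d/2 (Q(d, W) = (d*(-W/2))*(-5) = -W*d/2*(-5) = 5*W*d/2)
36183/Q(s, 29) - 10337/(-39765) = 36183/(((5/2)*29*(-4 + I*sqrt(2)/2))) - 10337/(-39765) = 36183/(-290 + 145*I*sqrt(2)/4) - 10337*(-1/39765) = 36183/(-290 + 145*I*sqrt(2)/4) + 10337/39765 = 10337/39765 + 36183/(-290 + 145*I*sqrt(2)/4)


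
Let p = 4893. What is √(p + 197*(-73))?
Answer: 4*I*√593 ≈ 97.406*I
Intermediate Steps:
√(p + 197*(-73)) = √(4893 + 197*(-73)) = √(4893 - 14381) = √(-9488) = 4*I*√593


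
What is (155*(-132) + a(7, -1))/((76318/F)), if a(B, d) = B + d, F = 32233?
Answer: -329646891/38159 ≈ -8638.8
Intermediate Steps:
(155*(-132) + a(7, -1))/((76318/F)) = (155*(-132) + (7 - 1))/((76318/32233)) = (-20460 + 6)/((76318*(1/32233))) = -20454/76318/32233 = -20454*32233/76318 = -329646891/38159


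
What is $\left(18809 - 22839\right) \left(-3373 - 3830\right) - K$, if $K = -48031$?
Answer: $29076121$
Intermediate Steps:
$\left(18809 - 22839\right) \left(-3373 - 3830\right) - K = \left(18809 - 22839\right) \left(-3373 - 3830\right) - -48031 = \left(-4030\right) \left(-7203\right) + 48031 = 29028090 + 48031 = 29076121$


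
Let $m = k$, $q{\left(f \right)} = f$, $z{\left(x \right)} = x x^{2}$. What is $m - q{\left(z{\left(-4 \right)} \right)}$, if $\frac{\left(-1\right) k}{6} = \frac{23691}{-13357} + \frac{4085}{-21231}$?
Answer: $\frac{7164853228}{94527489} \approx 75.797$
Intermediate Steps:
$z{\left(x \right)} = x^{3}$
$k = \frac{1115093932}{94527489}$ ($k = - 6 \left(\frac{23691}{-13357} + \frac{4085}{-21231}\right) = - 6 \left(23691 \left(- \frac{1}{13357}\right) + 4085 \left(- \frac{1}{21231}\right)\right) = - 6 \left(- \frac{23691}{13357} - \frac{4085}{21231}\right) = \left(-6\right) \left(- \frac{557546966}{283582467}\right) = \frac{1115093932}{94527489} \approx 11.797$)
$m = \frac{1115093932}{94527489} \approx 11.797$
$m - q{\left(z{\left(-4 \right)} \right)} = \frac{1115093932}{94527489} - \left(-4\right)^{3} = \frac{1115093932}{94527489} - -64 = \frac{1115093932}{94527489} + 64 = \frac{7164853228}{94527489}$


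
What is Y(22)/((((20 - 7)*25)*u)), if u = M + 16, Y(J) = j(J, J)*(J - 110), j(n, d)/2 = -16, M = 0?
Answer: 176/325 ≈ 0.54154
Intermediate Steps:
j(n, d) = -32 (j(n, d) = 2*(-16) = -32)
Y(J) = 3520 - 32*J (Y(J) = -32*(J - 110) = -32*(-110 + J) = 3520 - 32*J)
u = 16 (u = 0 + 16 = 16)
Y(22)/((((20 - 7)*25)*u)) = (3520 - 32*22)/((((20 - 7)*25)*16)) = (3520 - 704)/(((13*25)*16)) = 2816/((325*16)) = 2816/5200 = 2816*(1/5200) = 176/325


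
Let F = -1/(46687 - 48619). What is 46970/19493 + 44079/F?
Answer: 1660036168574/19493 ≈ 8.5161e+7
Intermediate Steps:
F = 1/1932 (F = -1/(-1932) = -1*(-1/1932) = 1/1932 ≈ 0.00051760)
46970/19493 + 44079/F = 46970/19493 + 44079/(1/1932) = 46970*(1/19493) + 44079*1932 = 46970/19493 + 85160628 = 1660036168574/19493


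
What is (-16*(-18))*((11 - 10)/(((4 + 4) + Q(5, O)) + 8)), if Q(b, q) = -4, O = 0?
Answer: 24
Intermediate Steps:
(-16*(-18))*((11 - 10)/(((4 + 4) + Q(5, O)) + 8)) = (-16*(-18))*((11 - 10)/(((4 + 4) - 4) + 8)) = 288*(1/((8 - 4) + 8)) = 288*(1/(4 + 8)) = 288*(1/12) = 24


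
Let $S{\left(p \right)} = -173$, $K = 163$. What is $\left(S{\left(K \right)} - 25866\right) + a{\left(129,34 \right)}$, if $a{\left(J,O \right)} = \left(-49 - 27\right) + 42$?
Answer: $-26073$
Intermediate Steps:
$a{\left(J,O \right)} = -34$ ($a{\left(J,O \right)} = -76 + 42 = -34$)
$\left(S{\left(K \right)} - 25866\right) + a{\left(129,34 \right)} = \left(-173 - 25866\right) - 34 = -26039 - 34 = -26073$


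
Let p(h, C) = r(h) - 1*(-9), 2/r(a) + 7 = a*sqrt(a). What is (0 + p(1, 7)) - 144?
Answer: -406/3 ≈ -135.33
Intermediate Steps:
r(a) = 2/(-7 + a**(3/2)) (r(a) = 2/(-7 + a*sqrt(a)) = 2/(-7 + a**(3/2)))
p(h, C) = 9 + 2/(-7 + h**(3/2)) (p(h, C) = 2/(-7 + h**(3/2)) - 1*(-9) = 2/(-7 + h**(3/2)) + 9 = 9 + 2/(-7 + h**(3/2)))
(0 + p(1, 7)) - 144 = (0 + (-61 + 9*1**(3/2))/(-7 + 1**(3/2))) - 144 = (0 + (-61 + 9*1)/(-7 + 1)) - 144 = (0 + (-61 + 9)/(-6)) - 144 = (0 - 1/6*(-52)) - 144 = (0 + 26/3) - 144 = 26/3 - 144 = -406/3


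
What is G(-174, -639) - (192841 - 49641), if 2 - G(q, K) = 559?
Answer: -143757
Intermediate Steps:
G(q, K) = -557 (G(q, K) = 2 - 1*559 = 2 - 559 = -557)
G(-174, -639) - (192841 - 49641) = -557 - (192841 - 49641) = -557 - 1*143200 = -557 - 143200 = -143757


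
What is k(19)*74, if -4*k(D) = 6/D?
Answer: -111/19 ≈ -5.8421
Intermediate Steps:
k(D) = -3/(2*D)
k(19)*74 = -3/2/19*74 = -3/2*1/19*74 = -3/38*74 = -111/19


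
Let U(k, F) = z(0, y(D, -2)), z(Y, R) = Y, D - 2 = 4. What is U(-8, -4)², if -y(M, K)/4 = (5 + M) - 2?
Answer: 0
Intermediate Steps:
D = 6 (D = 2 + 4 = 6)
y(M, K) = -12 - 4*M (y(M, K) = -4*((5 + M) - 2) = -4*(3 + M) = -12 - 4*M)
U(k, F) = 0
U(-8, -4)² = 0² = 0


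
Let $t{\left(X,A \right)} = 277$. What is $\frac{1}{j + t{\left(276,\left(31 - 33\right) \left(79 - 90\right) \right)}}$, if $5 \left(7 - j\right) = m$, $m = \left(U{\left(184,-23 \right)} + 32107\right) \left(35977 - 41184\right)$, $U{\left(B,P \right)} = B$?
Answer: $\frac{5}{168140657} \approx 2.9737 \cdot 10^{-8}$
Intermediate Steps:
$m = -168139237$ ($m = \left(184 + 32107\right) \left(35977 - 41184\right) = 32291 \left(-5207\right) = -168139237$)
$j = \frac{168139272}{5}$ ($j = 7 - - \frac{168139237}{5} = 7 + \frac{168139237}{5} = \frac{168139272}{5} \approx 3.3628 \cdot 10^{7}$)
$\frac{1}{j + t{\left(276,\left(31 - 33\right) \left(79 - 90\right) \right)}} = \frac{1}{\frac{168139272}{5} + 277} = \frac{1}{\frac{168140657}{5}} = \frac{5}{168140657}$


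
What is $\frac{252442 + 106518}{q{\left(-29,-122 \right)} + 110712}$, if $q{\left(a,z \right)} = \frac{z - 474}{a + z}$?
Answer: $\frac{13550740}{4179527} \approx 3.2422$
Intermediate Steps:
$q{\left(a,z \right)} = \frac{-474 + z}{a + z}$
$\frac{252442 + 106518}{q{\left(-29,-122 \right)} + 110712} = \frac{252442 + 106518}{\frac{-474 - 122}{-29 - 122} + 110712} = \frac{358960}{\frac{1}{-151} \left(-596\right) + 110712} = \frac{358960}{\left(- \frac{1}{151}\right) \left(-596\right) + 110712} = \frac{358960}{\frac{596}{151} + 110712} = \frac{358960}{\frac{16718108}{151}} = 358960 \cdot \frac{151}{16718108} = \frac{13550740}{4179527}$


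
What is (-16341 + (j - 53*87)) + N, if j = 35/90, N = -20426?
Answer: -744797/18 ≈ -41378.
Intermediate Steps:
j = 7/18 (j = 35*(1/90) = 7/18 ≈ 0.38889)
(-16341 + (j - 53*87)) + N = (-16341 + (7/18 - 53*87)) - 20426 = (-16341 + (7/18 - 4611)) - 20426 = (-16341 - 82991/18) - 20426 = -377129/18 - 20426 = -744797/18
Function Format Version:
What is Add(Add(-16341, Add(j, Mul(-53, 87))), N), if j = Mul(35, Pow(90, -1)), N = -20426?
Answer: Rational(-744797, 18) ≈ -41378.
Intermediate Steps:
j = Rational(7, 18) (j = Mul(35, Rational(1, 90)) = Rational(7, 18) ≈ 0.38889)
Add(Add(-16341, Add(j, Mul(-53, 87))), N) = Add(Add(-16341, Add(Rational(7, 18), Mul(-53, 87))), -20426) = Add(Add(-16341, Add(Rational(7, 18), -4611)), -20426) = Add(Add(-16341, Rational(-82991, 18)), -20426) = Add(Rational(-377129, 18), -20426) = Rational(-744797, 18)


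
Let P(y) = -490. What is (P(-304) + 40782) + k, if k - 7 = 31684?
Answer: 71983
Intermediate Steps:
k = 31691 (k = 7 + 31684 = 31691)
(P(-304) + 40782) + k = (-490 + 40782) + 31691 = 40292 + 31691 = 71983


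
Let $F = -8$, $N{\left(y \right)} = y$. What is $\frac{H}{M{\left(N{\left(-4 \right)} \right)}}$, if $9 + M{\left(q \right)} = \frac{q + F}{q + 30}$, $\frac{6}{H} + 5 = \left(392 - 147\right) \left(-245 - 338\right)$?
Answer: $\frac{13}{2928220} \approx 4.4396 \cdot 10^{-6}$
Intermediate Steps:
$H = - \frac{3}{71420}$ ($H = \frac{6}{-5 + \left(392 - 147\right) \left(-245 - 338\right)} = \frac{6}{-5 + 245 \left(-583\right)} = \frac{6}{-5 - 142835} = \frac{6}{-142840} = 6 \left(- \frac{1}{142840}\right) = - \frac{3}{71420} \approx -4.2005 \cdot 10^{-5}$)
$M{\left(q \right)} = -9 + \frac{-8 + q}{30 + q}$ ($M{\left(q \right)} = -9 + \frac{q - 8}{q + 30} = -9 + \frac{-8 + q}{30 + q}$)
$\frac{H}{M{\left(N{\left(-4 \right)} \right)}} = - \frac{3}{71420 \frac{2 \left(-139 - -16\right)}{30 - 4}} = - \frac{3}{71420 \frac{2 \left(-139 + 16\right)}{26}} = - \frac{3}{71420 \cdot 2 \cdot \frac{1}{26} \left(-123\right)} = - \frac{3}{71420 \left(- \frac{123}{13}\right)} = \left(- \frac{3}{71420}\right) \left(- \frac{13}{123}\right) = \frac{13}{2928220}$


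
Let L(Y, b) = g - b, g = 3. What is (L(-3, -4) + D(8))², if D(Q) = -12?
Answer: 25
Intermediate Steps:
L(Y, b) = 3 - b
(L(-3, -4) + D(8))² = ((3 - 1*(-4)) - 12)² = ((3 + 4) - 12)² = (7 - 12)² = (-5)² = 25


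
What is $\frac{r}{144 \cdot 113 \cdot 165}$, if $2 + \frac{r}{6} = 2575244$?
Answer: $\frac{143069}{24860} \approx 5.755$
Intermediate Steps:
$r = 15451452$ ($r = -12 + 6 \cdot 2575244 = -12 + 15451464 = 15451452$)
$\frac{r}{144 \cdot 113 \cdot 165} = \frac{15451452}{144 \cdot 113 \cdot 165} = \frac{15451452}{16272 \cdot 165} = \frac{15451452}{2684880} = 15451452 \cdot \frac{1}{2684880} = \frac{143069}{24860}$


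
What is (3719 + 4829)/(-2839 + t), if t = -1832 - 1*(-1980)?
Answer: -8548/2691 ≈ -3.1765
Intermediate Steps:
t = 148 (t = -1832 + 1980 = 148)
(3719 + 4829)/(-2839 + t) = (3719 + 4829)/(-2839 + 148) = 8548/(-2691) = 8548*(-1/2691) = -8548/2691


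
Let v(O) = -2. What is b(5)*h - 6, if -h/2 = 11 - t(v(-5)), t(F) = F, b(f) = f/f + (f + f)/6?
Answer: -226/3 ≈ -75.333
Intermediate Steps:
b(f) = 1 + f/3 (b(f) = 1 + (2*f)*(⅙) = 1 + f/3)
h = -26 (h = -2*(11 - 1*(-2)) = -2*(11 + 2) = -2*13 = -26)
b(5)*h - 6 = (1 + (⅓)*5)*(-26) - 6 = (1 + 5/3)*(-26) - 6 = (8/3)*(-26) - 6 = -208/3 - 6 = -226/3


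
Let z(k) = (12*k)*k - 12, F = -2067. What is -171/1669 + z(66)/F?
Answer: -2245523/88457 ≈ -25.385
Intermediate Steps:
z(k) = -12 + 12*k**2 (z(k) = 12*k**2 - 12 = -12 + 12*k**2)
-171/1669 + z(66)/F = -171/1669 + (-12 + 12*66**2)/(-2067) = -171*1/1669 + (-12 + 12*4356)*(-1/2067) = -171/1669 + (-12 + 52272)*(-1/2067) = -171/1669 + 52260*(-1/2067) = -171/1669 - 1340/53 = -2245523/88457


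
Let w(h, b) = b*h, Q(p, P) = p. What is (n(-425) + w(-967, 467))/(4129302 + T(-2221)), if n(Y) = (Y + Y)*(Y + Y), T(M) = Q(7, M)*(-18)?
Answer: 270911/4129176 ≈ 0.065609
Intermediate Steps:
T(M) = -126 (T(M) = 7*(-18) = -126)
n(Y) = 4*Y² (n(Y) = (2*Y)*(2*Y) = 4*Y²)
(n(-425) + w(-967, 467))/(4129302 + T(-2221)) = (4*(-425)² + 467*(-967))/(4129302 - 126) = (4*180625 - 451589)/4129176 = (722500 - 451589)*(1/4129176) = 270911*(1/4129176) = 270911/4129176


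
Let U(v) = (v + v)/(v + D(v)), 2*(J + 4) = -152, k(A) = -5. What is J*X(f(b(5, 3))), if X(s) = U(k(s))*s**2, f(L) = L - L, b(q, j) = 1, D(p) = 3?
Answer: 0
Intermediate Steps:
J = -80 (J = -4 + (1/2)*(-152) = -4 - 76 = -80)
f(L) = 0
U(v) = 2*v/(3 + v) (U(v) = (v + v)/(v + 3) = (2*v)/(3 + v) = 2*v/(3 + v))
X(s) = 5*s**2 (X(s) = (2*(-5)/(3 - 5))*s**2 = (2*(-5)/(-2))*s**2 = (2*(-5)*(-1/2))*s**2 = 5*s**2)
J*X(f(b(5, 3))) = -400*0**2 = -400*0 = -80*0 = 0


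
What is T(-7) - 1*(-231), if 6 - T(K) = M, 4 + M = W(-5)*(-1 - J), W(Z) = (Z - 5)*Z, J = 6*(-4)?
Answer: -909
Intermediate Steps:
J = -24
W(Z) = Z*(-5 + Z) (W(Z) = (-5 + Z)*Z = Z*(-5 + Z))
M = 1146 (M = -4 + (-5*(-5 - 5))*(-1 - 1*(-24)) = -4 + (-5*(-10))*(-1 + 24) = -4 + 50*23 = -4 + 1150 = 1146)
T(K) = -1140 (T(K) = 6 - 1*1146 = 6 - 1146 = -1140)
T(-7) - 1*(-231) = -1140 - 1*(-231) = -1140 + 231 = -909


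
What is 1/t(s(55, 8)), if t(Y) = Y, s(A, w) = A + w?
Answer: 1/63 ≈ 0.015873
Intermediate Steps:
1/t(s(55, 8)) = 1/(55 + 8) = 1/63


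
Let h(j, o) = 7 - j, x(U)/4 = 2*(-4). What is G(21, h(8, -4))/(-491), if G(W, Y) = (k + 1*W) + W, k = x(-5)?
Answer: -10/491 ≈ -0.020367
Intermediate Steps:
x(U) = -32 (x(U) = 4*(2*(-4)) = 4*(-8) = -32)
k = -32
G(W, Y) = -32 + 2*W (G(W, Y) = (-32 + 1*W) + W = (-32 + W) + W = -32 + 2*W)
G(21, h(8, -4))/(-491) = (-32 + 2*21)/(-491) = (-32 + 42)*(-1/491) = 10*(-1/491) = -10/491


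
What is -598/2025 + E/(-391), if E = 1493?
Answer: -3257143/791775 ≈ -4.1137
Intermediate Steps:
-598/2025 + E/(-391) = -598/2025 + 1493/(-391) = -598*1/2025 + 1493*(-1/391) = -598/2025 - 1493/391 = -3257143/791775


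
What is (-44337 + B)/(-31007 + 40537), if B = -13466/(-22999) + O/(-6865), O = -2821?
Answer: -3500064458613/752336963275 ≈ -4.6523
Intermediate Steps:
B = 157324269/157888135 (B = -13466/(-22999) - 2821/(-6865) = -13466*(-1/22999) - 2821*(-1/6865) = 13466/22999 + 2821/6865 = 157324269/157888135 ≈ 0.99643)
(-44337 + B)/(-31007 + 40537) = (-44337 + 157324269/157888135)/(-31007 + 40537) = -7000128917226/157888135/9530 = -7000128917226/157888135*1/9530 = -3500064458613/752336963275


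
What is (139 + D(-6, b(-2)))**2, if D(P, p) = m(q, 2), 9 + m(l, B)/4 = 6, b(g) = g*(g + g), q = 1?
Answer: 16129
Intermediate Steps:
b(g) = 2*g**2 (b(g) = g*(2*g) = 2*g**2)
m(l, B) = -12 (m(l, B) = -36 + 4*6 = -36 + 24 = -12)
D(P, p) = -12
(139 + D(-6, b(-2)))**2 = (139 - 12)**2 = 127**2 = 16129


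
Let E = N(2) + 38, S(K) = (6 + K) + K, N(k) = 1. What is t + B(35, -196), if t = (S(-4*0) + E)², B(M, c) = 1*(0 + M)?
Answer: 2060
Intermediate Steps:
S(K) = 6 + 2*K
B(M, c) = M (B(M, c) = 1*M = M)
E = 39 (E = 1 + 38 = 39)
t = 2025 (t = ((6 + 2*(-4*0)) + 39)² = ((6 + 2*0) + 39)² = ((6 + 0) + 39)² = (6 + 39)² = 45² = 2025)
t + B(35, -196) = 2025 + 35 = 2060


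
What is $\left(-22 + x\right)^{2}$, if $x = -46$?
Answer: $4624$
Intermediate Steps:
$\left(-22 + x\right)^{2} = \left(-22 - 46\right)^{2} = \left(-68\right)^{2} = 4624$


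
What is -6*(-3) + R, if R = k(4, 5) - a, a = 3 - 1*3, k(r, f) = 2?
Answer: 20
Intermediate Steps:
a = 0 (a = 3 - 3 = 0)
R = 2 (R = 2 - 1*0 = 2 + 0 = 2)
-6*(-3) + R = -6*(-3) + 2 = 18 + 2 = 20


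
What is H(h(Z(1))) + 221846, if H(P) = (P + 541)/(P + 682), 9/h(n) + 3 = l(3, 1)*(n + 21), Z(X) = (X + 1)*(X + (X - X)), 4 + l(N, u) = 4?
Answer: 150633972/679 ≈ 2.2185e+5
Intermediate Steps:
l(N, u) = 0 (l(N, u) = -4 + 4 = 0)
Z(X) = X*(1 + X) (Z(X) = (1 + X)*(X + 0) = (1 + X)*X = X*(1 + X))
h(n) = -3 (h(n) = 9/(-3 + 0*(n + 21)) = 9/(-3 + 0*(21 + n)) = 9/(-3 + 0) = 9/(-3) = 9*(-⅓) = -3)
H(P) = (541 + P)/(682 + P)
H(h(Z(1))) + 221846 = (541 - 3)/(682 - 3) + 221846 = 538/679 + 221846 = 150633972/679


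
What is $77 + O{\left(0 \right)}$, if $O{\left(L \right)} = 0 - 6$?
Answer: $71$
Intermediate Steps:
$O{\left(L \right)} = -6$ ($O{\left(L \right)} = 0 - 6 = -6$)
$77 + O{\left(0 \right)} = 77 - 6 = 71$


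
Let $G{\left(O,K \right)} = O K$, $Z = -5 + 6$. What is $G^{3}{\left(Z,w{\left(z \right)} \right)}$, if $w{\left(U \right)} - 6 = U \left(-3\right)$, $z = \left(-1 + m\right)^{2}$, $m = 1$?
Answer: $216$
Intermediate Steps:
$z = 0$ ($z = \left(-1 + 1\right)^{2} = 0^{2} = 0$)
$w{\left(U \right)} = 6 - 3 U$ ($w{\left(U \right)} = 6 + U \left(-3\right) = 6 - 3 U$)
$Z = 1$
$G{\left(O,K \right)} = K O$
$G^{3}{\left(Z,w{\left(z \right)} \right)} = \left(\left(6 - 0\right) 1\right)^{3} = \left(\left(6 + 0\right) 1\right)^{3} = \left(6 \cdot 1\right)^{3} = 6^{3} = 216$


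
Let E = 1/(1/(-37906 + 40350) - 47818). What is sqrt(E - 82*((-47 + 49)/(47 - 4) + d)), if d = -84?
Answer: 2*sqrt(43462502462299396602266)/5025289213 ≈ 82.971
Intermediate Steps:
E = -2444/116867191 (E = 1/(1/2444 - 47818) = 1/(-116867191/2444) = -2444/116867191 ≈ -2.0913e-5)
sqrt(E - 82*((-47 + 49)/(47 - 4) + d)) = sqrt(-2444/116867191 - 82*((-47 + 49)/(47 - 4) - 84)) = sqrt(-2444/116867191 - 82*(2/43 - 84)) = sqrt(-2444/116867191 - 82*(-3610/43)) = sqrt(-2444/116867191 + 296020/43) = sqrt(34595025774728/5025289213) = 2*sqrt(43462502462299396602266)/5025289213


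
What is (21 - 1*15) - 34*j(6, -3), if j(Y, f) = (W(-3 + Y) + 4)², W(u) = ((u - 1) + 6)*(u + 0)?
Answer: -26650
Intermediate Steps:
W(u) = u*(5 + u) (W(u) = ((-1 + u) + 6)*u = (5 + u)*u = u*(5 + u))
j(Y, f) = (4 + (-3 + Y)*(2 + Y))² (j(Y, f) = ((-3 + Y)*(5 + (-3 + Y)) + 4)² = ((-3 + Y)*(2 + Y) + 4)² = (4 + (-3 + Y)*(2 + Y))²)
(21 - 1*15) - 34*j(6, -3) = (21 - 1*15) - 34*(-2 + 6² - 1*6)² = (21 - 15) - 34*(-2 + 36 - 6)² = 6 - 34*28² = 6 - 34*784 = 6 - 26656 = -26650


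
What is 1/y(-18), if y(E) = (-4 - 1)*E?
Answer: 1/90 ≈ 0.011111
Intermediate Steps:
y(E) = -5*E
1/y(-18) = 1/(-5*(-18)) = 1/90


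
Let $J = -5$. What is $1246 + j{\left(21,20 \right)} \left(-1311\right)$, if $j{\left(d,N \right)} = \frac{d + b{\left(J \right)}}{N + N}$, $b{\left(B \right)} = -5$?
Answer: $\frac{3608}{5} \approx 721.6$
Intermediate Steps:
$j{\left(d,N \right)} = \frac{-5 + d}{2 N}$ ($j{\left(d,N \right)} = \frac{d - 5}{N + N} = \frac{-5 + d}{2 N}$)
$1246 + j{\left(21,20 \right)} \left(-1311\right) = 1246 + \frac{-5 + 21}{2 \cdot 20} \left(-1311\right) = 1246 + \frac{1}{2} \cdot \frac{1}{20} \cdot 16 \left(-1311\right) = 1246 + \frac{2}{5} \left(-1311\right) = 1246 - \frac{2622}{5} = \frac{3608}{5}$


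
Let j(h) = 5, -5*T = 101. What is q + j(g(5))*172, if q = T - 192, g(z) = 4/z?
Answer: 3239/5 ≈ 647.80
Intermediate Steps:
T = -101/5 (T = -⅕*101 = -101/5 ≈ -20.200)
q = -1061/5 (q = -101/5 - 192 = -1061/5 ≈ -212.20)
q + j(g(5))*172 = -1061/5 + 5*172 = -1061/5 + 860 = 3239/5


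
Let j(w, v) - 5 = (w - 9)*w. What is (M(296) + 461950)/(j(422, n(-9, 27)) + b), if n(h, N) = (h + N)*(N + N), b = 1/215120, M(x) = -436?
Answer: 99280891680/37493479921 ≈ 2.6479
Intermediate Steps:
b = 1/215120 ≈ 4.6486e-6
n(h, N) = 2*N*(N + h) (n(h, N) = (N + h)*(2*N) = 2*N*(N + h))
j(w, v) = 5 + w*(-9 + w) (j(w, v) = 5 + (w - 9)*w = 5 + (-9 + w)*w = 5 + w*(-9 + w))
(M(296) + 461950)/(j(422, n(-9, 27)) + b) = (-436 + 461950)/((5 + 422² - 9*422) + 1/215120) = 461514/((5 + 178084 - 3798) + 1/215120) = 461514/(174291 + 1/215120) = 461514/(37493479921/215120) = 461514*(215120/37493479921) = 99280891680/37493479921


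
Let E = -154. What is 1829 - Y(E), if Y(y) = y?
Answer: 1983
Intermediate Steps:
1829 - Y(E) = 1829 - 1*(-154) = 1829 + 154 = 1983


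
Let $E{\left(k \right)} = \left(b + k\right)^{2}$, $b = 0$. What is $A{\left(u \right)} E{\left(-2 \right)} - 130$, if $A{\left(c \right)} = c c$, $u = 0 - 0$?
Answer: $-130$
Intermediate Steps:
$u = 0$ ($u = 0 + 0 = 0$)
$A{\left(c \right)} = c^{2}$
$E{\left(k \right)} = k^{2}$ ($E{\left(k \right)} = \left(0 + k\right)^{2} = k^{2}$)
$A{\left(u \right)} E{\left(-2 \right)} - 130 = 0^{2} \left(-2\right)^{2} - 130 = 0 \cdot 4 - 130 = 0 - 130 = -130$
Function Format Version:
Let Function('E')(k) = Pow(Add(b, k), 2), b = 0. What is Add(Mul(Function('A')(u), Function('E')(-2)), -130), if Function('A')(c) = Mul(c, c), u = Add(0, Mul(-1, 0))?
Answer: -130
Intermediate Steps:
u = 0 (u = Add(0, 0) = 0)
Function('A')(c) = Pow(c, 2)
Function('E')(k) = Pow(k, 2) (Function('E')(k) = Pow(Add(0, k), 2) = Pow(k, 2))
Add(Mul(Function('A')(u), Function('E')(-2)), -130) = Add(Mul(Pow(0, 2), Pow(-2, 2)), -130) = Add(Mul(0, 4), -130) = Add(0, -130) = -130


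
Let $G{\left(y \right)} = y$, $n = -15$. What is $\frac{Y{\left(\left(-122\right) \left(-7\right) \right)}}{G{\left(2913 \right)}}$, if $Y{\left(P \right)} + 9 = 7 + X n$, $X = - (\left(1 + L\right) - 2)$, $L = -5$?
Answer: $- \frac{92}{2913} \approx -0.031583$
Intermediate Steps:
$X = 6$ ($X = - (\left(1 - 5\right) - 2) = - (-4 - 2) = \left(-1\right) \left(-6\right) = 6$)
$Y{\left(P \right)} = -92$ ($Y{\left(P \right)} = -9 + \left(7 + 6 \left(-15\right)\right) = -9 + \left(7 - 90\right) = -9 - 83 = -92$)
$\frac{Y{\left(\left(-122\right) \left(-7\right) \right)}}{G{\left(2913 \right)}} = - \frac{92}{2913}$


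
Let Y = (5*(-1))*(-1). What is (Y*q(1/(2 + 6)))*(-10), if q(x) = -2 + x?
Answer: 375/4 ≈ 93.750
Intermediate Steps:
Y = 5 (Y = -5*(-1) = 5)
(Y*q(1/(2 + 6)))*(-10) = (5*(-2 + 1/(2 + 6)))*(-10) = (5*(-2 + 1/8))*(-10) = (5*(-2 + ⅛))*(-10) = (5*(-15/8))*(-10) = -75/8*(-10) = 375/4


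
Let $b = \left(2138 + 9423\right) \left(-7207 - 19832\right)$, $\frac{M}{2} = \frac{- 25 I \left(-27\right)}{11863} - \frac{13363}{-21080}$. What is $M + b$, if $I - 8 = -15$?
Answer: $- \frac{39085994591679311}{125036020} \approx -3.126 \cdot 10^{8}$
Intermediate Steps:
$I = -7$ ($I = 8 - 15 = -7$)
$M = \frac{58922269}{125036020}$ ($M = 2 \left(\frac{\left(-25\right) \left(-7\right) \left(-27\right)}{11863} - \frac{13363}{-21080}\right) = 2 \left(175 \left(-27\right) \frac{1}{11863} - - \frac{13363}{21080}\right) = 2 \left(\left(-4725\right) \frac{1}{11863} + \frac{13363}{21080}\right) = 2 \left(- \frac{4725}{11863} + \frac{13363}{21080}\right) = 2 \cdot \frac{58922269}{250072040} = \frac{58922269}{125036020} \approx 0.47124$)
$b = -312597879$ ($b = 11561 \left(-27039\right) = -312597879$)
$M + b = \frac{58922269}{125036020} - 312597879 = - \frac{39085994591679311}{125036020}$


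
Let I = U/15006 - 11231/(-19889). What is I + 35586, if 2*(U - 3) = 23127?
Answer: 7080796338819/198969556 ≈ 35587.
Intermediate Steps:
U = 23133/2 (U = 3 + (½)*23127 = 3 + 23127/2 = 23133/2 ≈ 11567.)
I = 265719003/198969556 (I = (23133/2)/15006 - 11231/(-19889) = (23133/2)*(1/15006) - 11231*(-1/19889) = 7711/10004 + 11231/19889 = 265719003/198969556 ≈ 1.3355)
I + 35586 = 265719003/198969556 + 35586 = 7080796338819/198969556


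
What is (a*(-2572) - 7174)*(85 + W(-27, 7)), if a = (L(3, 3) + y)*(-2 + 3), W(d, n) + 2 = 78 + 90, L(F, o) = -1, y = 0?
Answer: -1155102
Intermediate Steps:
W(d, n) = 166 (W(d, n) = -2 + (78 + 90) = -2 + 168 = 166)
a = -1 (a = (-1 + 0)*(-2 + 3) = -1*1 = -1)
(a*(-2572) - 7174)*(85 + W(-27, 7)) = (-1*(-2572) - 7174)*(85 + 166) = (2572 - 7174)*251 = -4602*251 = -1155102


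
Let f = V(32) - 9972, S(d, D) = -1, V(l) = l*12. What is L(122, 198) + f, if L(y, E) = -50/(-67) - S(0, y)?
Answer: -642279/67 ≈ -9586.3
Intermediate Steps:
V(l) = 12*l
f = -9588 (f = 12*32 - 9972 = 384 - 9972 = -9588)
L(y, E) = 117/67 (L(y, E) = -50/(-67) - 1*(-1) = -50*(-1/67) + 1 = 50/67 + 1 = 117/67)
L(122, 198) + f = 117/67 - 9588 = -642279/67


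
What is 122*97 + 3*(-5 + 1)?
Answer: 11822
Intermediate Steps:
122*97 + 3*(-5 + 1) = 11834 + 3*(-4) = 11834 - 12 = 11822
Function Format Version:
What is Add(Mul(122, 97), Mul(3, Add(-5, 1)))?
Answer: 11822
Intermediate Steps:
Add(Mul(122, 97), Mul(3, Add(-5, 1))) = Add(11834, Mul(3, -4)) = Add(11834, -12) = 11822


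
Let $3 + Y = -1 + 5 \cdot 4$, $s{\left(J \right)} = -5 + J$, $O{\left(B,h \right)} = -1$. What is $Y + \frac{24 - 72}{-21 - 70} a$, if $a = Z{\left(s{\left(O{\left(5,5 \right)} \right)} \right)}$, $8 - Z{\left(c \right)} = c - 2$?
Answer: $\frac{2224}{91} \approx 24.44$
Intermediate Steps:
$Z{\left(c \right)} = 10 - c$ ($Z{\left(c \right)} = 8 - \left(c - 2\right) = 8 - \left(-2 + c\right) = 10 - c$)
$Y = 16$ ($Y = -3 + \left(-1 + 5 \cdot 4\right) = -3 + \left(-1 + 20\right) = -3 + 19 = 16$)
$a = 16$ ($a = 10 - \left(-5 - 1\right) = 10 - -6 = 10 + 6 = 16$)
$Y + \frac{24 - 72}{-21 - 70} a = 16 + \frac{24 - 72}{-21 - 70} \cdot 16 = 16 + - \frac{48}{-91} \cdot 16 = 16 + \left(-48\right) \left(- \frac{1}{91}\right) 16 = 16 + \frac{48}{91} \cdot 16 = 16 + \frac{768}{91} = \frac{2224}{91}$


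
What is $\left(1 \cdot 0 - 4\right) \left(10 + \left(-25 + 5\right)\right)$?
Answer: $40$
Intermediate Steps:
$\left(1 \cdot 0 - 4\right) \left(10 + \left(-25 + 5\right)\right) = \left(0 - 4\right) \left(10 - 20\right) = \left(-4\right) \left(-10\right) = 40$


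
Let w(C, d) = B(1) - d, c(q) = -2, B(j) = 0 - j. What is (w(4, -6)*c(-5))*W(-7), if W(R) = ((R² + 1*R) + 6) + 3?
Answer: -510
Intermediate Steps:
B(j) = -j
w(C, d) = -1 - d (w(C, d) = -1*1 - d = -1 - d)
W(R) = 9 + R + R² (W(R) = ((R² + R) + 6) + 3 = ((R + R²) + 6) + 3 = (6 + R + R²) + 3 = 9 + R + R²)
(w(4, -6)*c(-5))*W(-7) = ((-1 - 1*(-6))*(-2))*(9 - 7 + (-7)²) = ((-1 + 6)*(-2))*(9 - 7 + 49) = (5*(-2))*51 = -10*51 = -510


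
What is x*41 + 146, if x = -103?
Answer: -4077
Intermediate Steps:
x*41 + 146 = -103*41 + 146 = -4223 + 146 = -4077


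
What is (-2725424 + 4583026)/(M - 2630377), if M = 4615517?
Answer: 928801/992570 ≈ 0.93575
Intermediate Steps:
(-2725424 + 4583026)/(M - 2630377) = (-2725424 + 4583026)/(4615517 - 2630377) = 1857602/1985140 = 1857602*(1/1985140) = 928801/992570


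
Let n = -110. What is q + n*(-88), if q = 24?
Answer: 9704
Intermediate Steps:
q + n*(-88) = 24 - 110*(-88) = 24 + 9680 = 9704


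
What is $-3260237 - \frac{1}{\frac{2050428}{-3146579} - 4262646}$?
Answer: $- \frac{43728758292184888915}{13412754438462} \approx -3.2602 \cdot 10^{6}$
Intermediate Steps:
$-3260237 - \frac{1}{\frac{2050428}{-3146579} - 4262646} = -3260237 - \frac{1}{2050428 \left(- \frac{1}{3146579}\right) - 4262646} = -3260237 - \frac{1}{- \frac{2050428}{3146579} - 4262646} = -3260237 - \frac{1}{- \frac{13412754438462}{3146579}} = -3260237 - - \frac{3146579}{13412754438462} = -3260237 + \frac{3146579}{13412754438462} = - \frac{43728758292184888915}{13412754438462}$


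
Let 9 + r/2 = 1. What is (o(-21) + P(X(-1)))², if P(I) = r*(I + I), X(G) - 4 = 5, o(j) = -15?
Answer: 91809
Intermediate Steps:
r = -16 (r = -18 + 2*1 = -18 + 2 = -16)
X(G) = 9 (X(G) = 4 + 5 = 9)
P(I) = -32*I (P(I) = -16*(I + I) = -32*I)
(o(-21) + P(X(-1)))² = (-15 - 32*9)² = (-15 - 288)² = (-303)² = 91809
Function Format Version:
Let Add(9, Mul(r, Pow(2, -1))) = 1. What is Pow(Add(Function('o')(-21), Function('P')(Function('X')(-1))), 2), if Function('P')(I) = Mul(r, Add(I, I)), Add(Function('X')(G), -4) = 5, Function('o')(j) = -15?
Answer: 91809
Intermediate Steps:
r = -16 (r = Add(-18, Mul(2, 1)) = Add(-18, 2) = -16)
Function('X')(G) = 9 (Function('X')(G) = Add(4, 5) = 9)
Function('P')(I) = Mul(-32, I) (Function('P')(I) = Mul(-16, Add(I, I)) = Mul(-16, Mul(2, I)) = Mul(-32, I))
Pow(Add(Function('o')(-21), Function('P')(Function('X')(-1))), 2) = Pow(Add(-15, Mul(-32, 9)), 2) = Pow(Add(-15, -288), 2) = Pow(-303, 2) = 91809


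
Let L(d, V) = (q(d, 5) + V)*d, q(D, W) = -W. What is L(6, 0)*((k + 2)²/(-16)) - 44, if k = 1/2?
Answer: -1033/32 ≈ -32.281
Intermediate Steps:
k = ½ ≈ 0.50000
L(d, V) = d*(-5 + V) (L(d, V) = (-1*5 + V)*d = (-5 + V)*d = d*(-5 + V))
L(6, 0)*((k + 2)²/(-16)) - 44 = (6*(-5 + 0))*((½ + 2)²/(-16)) - 44 = (6*(-5))*((5/2)²*(-1/16)) - 44 = -375*(-1)/(2*16) - 44 = -30*(-25/64) - 44 = 375/32 - 44 = -1033/32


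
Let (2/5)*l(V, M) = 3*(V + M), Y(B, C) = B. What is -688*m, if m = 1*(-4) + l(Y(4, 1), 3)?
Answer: -33368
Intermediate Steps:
l(V, M) = 15*M/2 + 15*V/2 (l(V, M) = 5*(3*(V + M))/2 = 5*(3*(M + V))/2 = 5*(3*M + 3*V)/2 = 15*M/2 + 15*V/2)
m = 97/2 (m = 1*(-4) + ((15/2)*3 + (15/2)*4) = -4 + (45/2 + 30) = -4 + 105/2 = 97/2 ≈ 48.500)
-688*m = -688*97/2 = -33368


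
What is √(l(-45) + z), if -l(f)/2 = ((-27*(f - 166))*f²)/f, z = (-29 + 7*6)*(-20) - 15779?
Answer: 13*√2939 ≈ 704.76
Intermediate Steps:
z = -16039 (z = (-29 + 42)*(-20) - 15779 = 13*(-20) - 15779 = -260 - 15779 = -16039)
l(f) = -2*f*(4482 - 27*f) (l(f) = -2*(-27*(f - 166))*f²/f = -2*(-27*(-166 + f))*f²/f = -2*(4482 - 27*f)*f²/f = -2*f²*(4482 - 27*f)/f = -2*f*(4482 - 27*f))
√(l(-45) + z) = √(54*(-45)*(-166 - 45) - 16039) = √(54*(-45)*(-211) - 16039) = √(512730 - 16039) = √496691 = 13*√2939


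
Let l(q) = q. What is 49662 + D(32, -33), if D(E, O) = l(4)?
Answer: 49666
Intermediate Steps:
D(E, O) = 4
49662 + D(32, -33) = 49662 + 4 = 49666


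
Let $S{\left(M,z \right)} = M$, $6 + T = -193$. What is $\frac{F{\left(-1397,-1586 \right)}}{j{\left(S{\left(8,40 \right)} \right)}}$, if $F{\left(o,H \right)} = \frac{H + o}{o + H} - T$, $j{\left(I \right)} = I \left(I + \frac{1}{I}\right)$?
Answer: $\frac{40}{13} \approx 3.0769$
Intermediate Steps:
$T = -199$ ($T = -6 - 193 = -199$)
$F{\left(o,H \right)} = 200$ ($F{\left(o,H \right)} = \frac{H + o}{o + H} - -199 = \frac{H + o}{H + o} + 199 = 1 + 199 = 200$)
$\frac{F{\left(-1397,-1586 \right)}}{j{\left(S{\left(8,40 \right)} \right)}} = \frac{200}{1 + 8^{2}} = \frac{200}{1 + 64} = \frac{200}{65} = 200 \cdot \frac{1}{65} = \frac{40}{13}$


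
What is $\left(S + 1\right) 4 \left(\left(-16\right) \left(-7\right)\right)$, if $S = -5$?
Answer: $-1792$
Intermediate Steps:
$\left(S + 1\right) 4 \left(\left(-16\right) \left(-7\right)\right) = \left(-5 + 1\right) 4 \left(\left(-16\right) \left(-7\right)\right) = \left(-4\right) 4 \cdot 112 = \left(-16\right) 112 = -1792$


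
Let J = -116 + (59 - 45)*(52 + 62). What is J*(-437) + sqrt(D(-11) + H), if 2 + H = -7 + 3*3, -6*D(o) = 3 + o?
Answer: -646760 + 2*sqrt(3)/3 ≈ -6.4676e+5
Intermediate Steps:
D(o) = -1/2 - o/6 (D(o) = -(3 + o)/6 = -1/2 - o/6)
H = 0 (H = -2 + (-7 + 3*3) = -2 + (-7 + 9) = -2 + 2 = 0)
J = 1480 (J = -116 + 14*114 = -116 + 1596 = 1480)
J*(-437) + sqrt(D(-11) + H) = 1480*(-437) + sqrt((-1/2 - 1/6*(-11)) + 0) = -646760 + sqrt((-1/2 + 11/6) + 0) = -646760 + sqrt(4/3 + 0) = -646760 + sqrt(4/3) = -646760 + 2*sqrt(3)/3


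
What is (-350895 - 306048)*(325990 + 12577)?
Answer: -222419220681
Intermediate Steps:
(-350895 - 306048)*(325990 + 12577) = -656943*338567 = -222419220681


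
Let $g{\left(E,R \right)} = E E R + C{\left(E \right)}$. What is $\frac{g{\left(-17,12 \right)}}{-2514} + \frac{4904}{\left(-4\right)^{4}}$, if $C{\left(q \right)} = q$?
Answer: $\frac{715325}{40224} \approx 17.784$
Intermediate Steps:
$g{\left(E,R \right)} = E + R E^{2}$ ($g{\left(E,R \right)} = E E R + E = E^{2} R + E = R E^{2} + E = E + R E^{2}$)
$\frac{g{\left(-17,12 \right)}}{-2514} + \frac{4904}{\left(-4\right)^{4}} = \frac{\left(-17\right) \left(1 - 204\right)}{-2514} + \frac{4904}{\left(-4\right)^{4}} = - 17 \left(1 - 204\right) \left(- \frac{1}{2514}\right) + \frac{4904}{256} = \left(-17\right) \left(-203\right) \left(- \frac{1}{2514}\right) + 4904 \cdot \frac{1}{256} = 3451 \left(- \frac{1}{2514}\right) + \frac{613}{32} = - \frac{3451}{2514} + \frac{613}{32} = \frac{715325}{40224}$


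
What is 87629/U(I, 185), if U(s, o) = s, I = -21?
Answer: -87629/21 ≈ -4172.8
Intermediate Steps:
87629/U(I, 185) = 87629/(-21) = 87629*(-1/21) = -87629/21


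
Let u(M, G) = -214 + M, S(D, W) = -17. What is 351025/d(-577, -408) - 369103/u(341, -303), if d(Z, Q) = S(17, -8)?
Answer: -50854926/2159 ≈ -23555.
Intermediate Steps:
d(Z, Q) = -17
351025/d(-577, -408) - 369103/u(341, -303) = 351025/(-17) - 369103/(-214 + 341) = 351025*(-1/17) - 369103/127 = -351025/17 - 369103*1/127 = -351025/17 - 369103/127 = -50854926/2159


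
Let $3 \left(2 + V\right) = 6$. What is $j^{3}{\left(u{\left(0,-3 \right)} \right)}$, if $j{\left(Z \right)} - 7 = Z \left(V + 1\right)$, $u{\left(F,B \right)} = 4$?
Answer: $1331$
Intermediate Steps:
$V = 0$ ($V = -2 + \frac{1}{3} \cdot 6 = -2 + 2 = 0$)
$j{\left(Z \right)} = 7 + Z$ ($j{\left(Z \right)} = 7 + Z \left(0 + 1\right) = 7 + Z 1 = 7 + Z$)
$j^{3}{\left(u{\left(0,-3 \right)} \right)} = \left(7 + 4\right)^{3} = 11^{3} = 1331$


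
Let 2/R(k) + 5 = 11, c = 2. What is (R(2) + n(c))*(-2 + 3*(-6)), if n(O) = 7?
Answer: -440/3 ≈ -146.67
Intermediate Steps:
R(k) = ⅓ (R(k) = 2/(-5 + 11) = 2/6 = 2*(⅙) = ⅓)
(R(2) + n(c))*(-2 + 3*(-6)) = (⅓ + 7)*(-2 + 3*(-6)) = 22*(-2 - 18)/3 = (22/3)*(-20) = -440/3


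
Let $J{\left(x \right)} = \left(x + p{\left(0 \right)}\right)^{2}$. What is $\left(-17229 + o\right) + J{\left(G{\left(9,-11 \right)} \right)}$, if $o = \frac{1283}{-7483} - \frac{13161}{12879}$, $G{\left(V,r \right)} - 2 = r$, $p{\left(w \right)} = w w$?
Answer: $- \frac{550909587652}{32124519} \approx -17149.0$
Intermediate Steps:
$p{\left(w \right)} = w^{2}$
$G{\left(V,r \right)} = 2 + r$
$J{\left(x \right)} = x^{2}$ ($J{\left(x \right)} = \left(x + 0^{2}\right)^{2} = \left(x + 0\right)^{2} = x^{2}$)
$o = - \frac{38335840}{32124519}$ ($o = 1283 \left(- \frac{1}{7483}\right) - \frac{4387}{4293} = - \frac{1283}{7483} - \frac{4387}{4293} = - \frac{38335840}{32124519} \approx -1.1934$)
$\left(-17229 + o\right) + J{\left(G{\left(9,-11 \right)} \right)} = \left(-17229 - \frac{38335840}{32124519}\right) + \left(2 - 11\right)^{2} = - \frac{553511673691}{32124519} + \left(-9\right)^{2} = - \frac{553511673691}{32124519} + 81 = - \frac{550909587652}{32124519}$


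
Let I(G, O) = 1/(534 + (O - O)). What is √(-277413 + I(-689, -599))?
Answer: I*√79105980894/534 ≈ 526.7*I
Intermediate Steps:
I(G, O) = 1/534 (I(G, O) = 1/(534 + 0) = 1/534)
√(-277413 + I(-689, -599)) = √(-277413 + 1/534) = √(-148138541/534) = I*√79105980894/534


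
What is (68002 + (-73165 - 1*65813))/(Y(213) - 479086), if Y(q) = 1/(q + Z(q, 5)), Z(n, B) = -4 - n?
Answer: 283904/1916345 ≈ 0.14815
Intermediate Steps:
Y(q) = -¼ (Y(q) = 1/(q + (-4 - q)) = 1/(-4) = -¼)
(68002 + (-73165 - 1*65813))/(Y(213) - 479086) = (68002 + (-73165 - 1*65813))/(-¼ - 479086) = (68002 + (-73165 - 65813))/(-1916345/4) = (68002 - 138978)*(-4/1916345) = -70976*(-4/1916345) = 283904/1916345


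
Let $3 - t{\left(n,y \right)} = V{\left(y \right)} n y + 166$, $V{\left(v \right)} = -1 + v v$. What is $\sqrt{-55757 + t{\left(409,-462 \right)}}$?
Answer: $\sqrt{40331706474} \approx 2.0083 \cdot 10^{5}$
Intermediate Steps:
$V{\left(v \right)} = -1 + v^{2}$
$t{\left(n,y \right)} = -163 - n y \left(-1 + y^{2}\right)$ ($t{\left(n,y \right)} = 3 - \left(\left(-1 + y^{2}\right) n y + 166\right) = 3 - \left(n \left(-1 + y^{2}\right) y + 166\right) = 3 - \left(n y \left(-1 + y^{2}\right) + 166\right) = 3 - \left(166 + n y \left(-1 + y^{2}\right)\right) = -163 - n y \left(-1 + y^{2}\right)$)
$\sqrt{-55757 + t{\left(409,-462 \right)}} = \sqrt{-55757 - \left(189121 - 40331951352\right)} = \sqrt{-55757 - -40331762231} = \sqrt{-55757 + 40331762231} = \sqrt{40331706474}$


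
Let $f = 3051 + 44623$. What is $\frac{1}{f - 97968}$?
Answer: $- \frac{1}{50294} \approx -1.9883 \cdot 10^{-5}$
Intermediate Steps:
$f = 47674$
$\frac{1}{f - 97968} = \frac{1}{47674 - 97968} = \frac{1}{-50294} = - \frac{1}{50294}$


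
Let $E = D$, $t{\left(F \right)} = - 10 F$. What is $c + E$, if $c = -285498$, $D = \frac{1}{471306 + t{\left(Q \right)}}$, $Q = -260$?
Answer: $- \frac{135299215187}{473906} \approx -2.855 \cdot 10^{5}$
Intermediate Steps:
$D = \frac{1}{473906}$ ($D = \frac{1}{471306 - -2600} = \frac{1}{471306 + 2600} = \frac{1}{473906} \approx 2.1101 \cdot 10^{-6}$)
$E = \frac{1}{473906} \approx 2.1101 \cdot 10^{-6}$
$c + E = -285498 + \frac{1}{473906} = - \frac{135299215187}{473906}$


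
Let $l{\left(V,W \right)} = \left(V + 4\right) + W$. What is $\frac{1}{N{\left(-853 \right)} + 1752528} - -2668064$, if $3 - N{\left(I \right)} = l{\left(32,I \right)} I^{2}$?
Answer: $\frac{1590723993493377}{596209084} \approx 2.6681 \cdot 10^{6}$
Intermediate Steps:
$l{\left(V,W \right)} = 4 + V + W$ ($l{\left(V,W \right)} = \left(4 + V\right) + W = 4 + V + W$)
$N{\left(I \right)} = 3 - I^{2} \left(36 + I\right)$ ($N{\left(I \right)} = 3 - \left(4 + 32 + I\right) I^{2} = 3 - \left(36 + I\right) I^{2} = 3 - I^{2} \left(36 + I\right)$)
$\frac{1}{N{\left(-853 \right)} + 1752528} - -2668064 = \frac{1}{\left(3 - \left(-853\right)^{2} \left(36 - 853\right)\right) + 1752528} - -2668064 = \frac{1}{\left(3 - 727609 \left(-817\right)\right) + 1752528} + 2668064 = \frac{1}{\left(3 + 594456553\right) + 1752528} + 2668064 = \frac{1}{594456556 + 1752528} + 2668064 = \frac{1}{596209084} + 2668064 = \frac{1590723993493377}{596209084}$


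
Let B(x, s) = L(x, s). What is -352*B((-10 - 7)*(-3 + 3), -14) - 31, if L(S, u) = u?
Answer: 4897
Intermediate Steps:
B(x, s) = s
-352*B((-10 - 7)*(-3 + 3), -14) - 31 = -352*(-14) - 31 = 4928 - 31 = 4897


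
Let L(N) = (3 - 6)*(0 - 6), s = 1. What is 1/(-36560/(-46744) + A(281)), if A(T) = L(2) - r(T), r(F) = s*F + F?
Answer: -5843/3174022 ≈ -0.0018409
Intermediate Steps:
r(F) = 2*F (r(F) = 1*F + F = F + F = 2*F)
L(N) = 18 (L(N) = -3*(-6) = 18)
A(T) = 18 - 2*T
1/(-36560/(-46744) + A(281)) = 1/(-36560/(-46744) + (18 - 2*281)) = 1/(-36560*(-1/46744) + (18 - 562)) = 1/(4570/5843 - 544) = 1/(-3174022/5843) = -5843/3174022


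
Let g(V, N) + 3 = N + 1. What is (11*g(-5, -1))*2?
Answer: -66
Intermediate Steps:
g(V, N) = -2 + N (g(V, N) = -3 + (N + 1) = -3 + (1 + N) = -2 + N)
(11*g(-5, -1))*2 = (11*(-2 - 1))*2 = (11*(-3))*2 = -33*2 = -66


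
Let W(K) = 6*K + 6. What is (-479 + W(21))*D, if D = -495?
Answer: 171765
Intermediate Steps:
W(K) = 6 + 6*K
(-479 + W(21))*D = (-479 + (6 + 6*21))*(-495) = (-479 + (6 + 126))*(-495) = (-479 + 132)*(-495) = -347*(-495) = 171765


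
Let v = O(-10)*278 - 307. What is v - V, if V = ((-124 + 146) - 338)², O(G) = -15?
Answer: -104333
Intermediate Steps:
V = 99856 (V = (22 - 338)² = (-316)² = 99856)
v = -4477 (v = -15*278 - 307 = -4170 - 307 = -4477)
v - V = -4477 - 1*99856 = -4477 - 99856 = -104333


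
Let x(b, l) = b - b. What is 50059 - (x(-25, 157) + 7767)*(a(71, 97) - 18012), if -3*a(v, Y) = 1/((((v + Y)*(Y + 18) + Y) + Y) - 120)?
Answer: 2714176009211/19394 ≈ 1.3995e+8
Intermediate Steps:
x(b, l) = 0
a(v, Y) = -1/(3*(-120 + 2*Y + (18 + Y)*(Y + v))) (a(v, Y) = -1/(3*((((v + Y)*(Y + 18) + Y) + Y) - 120)) = -1/(3*((((Y + v)*(18 + Y) + Y) + Y) - 120)) = -1/(3*((((18 + Y)*(Y + v) + Y) + Y) - 120)) = -1/(3*(((Y + (18 + Y)*(Y + v)) + Y) - 120)) = -1/(3*((2*Y + (18 + Y)*(Y + v)) - 120)) = -1/(3*(-120 + 2*Y + (18 + Y)*(Y + v))))
50059 - (x(-25, 157) + 7767)*(a(71, 97) - 18012) = 50059 - (0 + 7767)*(-1/(-360 + 3*97² + 54*71 + 60*97 + 3*97*71) - 18012) = 50059 - 7767*(-1/(-360 + 3*9409 + 3834 + 5820 + 20661) - 18012) = 50059 - 7767*(-1/(-360 + 28227 + 3834 + 5820 + 20661) - 18012) = 50059 - 7767*(-1/58182 - 18012) = 50059 - 7767*(-1047974185)/58182 = 50059 - 1*(-2713205164965/19394) = 50059 + 2713205164965/19394 = 2714176009211/19394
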